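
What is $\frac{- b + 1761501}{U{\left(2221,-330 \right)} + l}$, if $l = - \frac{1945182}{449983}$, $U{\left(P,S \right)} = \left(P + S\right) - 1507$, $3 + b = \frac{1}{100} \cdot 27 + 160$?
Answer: $\frac{79257473565659}{17084829000} \approx 4639.1$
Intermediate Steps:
$b = \frac{15727}{100}$ ($b = -3 + \left(\frac{1}{100} \cdot 27 + 160\right) = -3 + \left(\frac{27}{100} + 160\right) = -3 + \frac{16027}{100} = \frac{15727}{100} \approx 157.27$)
$U{\left(P,S \right)} = -1507 + P + S$
$l = - \frac{1945182}{449983}$ ($l = \left(-1945182\right) \frac{1}{449983} = - \frac{1945182}{449983} \approx -4.3228$)
$\frac{- b + 1761501}{U{\left(2221,-330 \right)} + l} = \frac{\left(-1\right) \frac{15727}{100} + 1761501}{\left(-1507 + 2221 - 330\right) - \frac{1945182}{449983}} = \frac{- \frac{15727}{100} + 1761501}{384 - \frac{1945182}{449983}} = \frac{176134373}{100 \cdot \frac{170848290}{449983}} = \frac{176134373}{100} \cdot \frac{449983}{170848290} = \frac{79257473565659}{17084829000}$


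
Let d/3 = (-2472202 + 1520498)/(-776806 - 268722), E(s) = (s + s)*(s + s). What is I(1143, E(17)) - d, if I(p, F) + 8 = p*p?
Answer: 170739723842/130691 ≈ 1.3064e+6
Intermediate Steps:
E(s) = 4*s² (E(s) = (2*s)*(2*s) = 4*s²)
I(p, F) = -8 + p² (I(p, F) = -8 + p*p = -8 + p²)
d = 356889/130691 (d = 3*((-2472202 + 1520498)/(-776806 - 268722)) = 3*(-951704/(-1045528)) = 3*(-951704*(-1/1045528)) = 3*(118963/130691) = 356889/130691 ≈ 2.7308)
I(1143, E(17)) - d = (-8 + 1143²) - 1*356889/130691 = (-8 + 1306449) - 356889/130691 = 1306441 - 356889/130691 = 170739723842/130691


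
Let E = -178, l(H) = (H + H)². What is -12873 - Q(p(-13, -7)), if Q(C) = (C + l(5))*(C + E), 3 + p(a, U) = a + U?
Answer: 2604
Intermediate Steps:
l(H) = 4*H² (l(H) = (2*H)² = 4*H²)
p(a, U) = -3 + U + a (p(a, U) = -3 + (a + U) = -3 + (U + a) = -3 + U + a)
Q(C) = (-178 + C)*(100 + C) (Q(C) = (C + 4*5²)*(C - 178) = (C + 4*25)*(-178 + C) = (C + 100)*(-178 + C) = (100 + C)*(-178 + C) = (-178 + C)*(100 + C))
-12873 - Q(p(-13, -7)) = -12873 - (-17800 + (-3 - 7 - 13)² - 78*(-3 - 7 - 13)) = -12873 - (-17800 + (-23)² - 78*(-23)) = -12873 - (-17800 + 529 + 1794) = -12873 - 1*(-15477) = -12873 + 15477 = 2604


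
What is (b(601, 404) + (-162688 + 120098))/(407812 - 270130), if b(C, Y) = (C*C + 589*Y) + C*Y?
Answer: 88819/15298 ≈ 5.8059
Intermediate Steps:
b(C, Y) = C² + 589*Y + C*Y (b(C, Y) = (C² + 589*Y) + C*Y = C² + 589*Y + C*Y)
(b(601, 404) + (-162688 + 120098))/(407812 - 270130) = ((601² + 589*404 + 601*404) + (-162688 + 120098))/(407812 - 270130) = ((361201 + 237956 + 242804) - 42590)/137682 = (841961 - 42590)*(1/137682) = 799371*(1/137682) = 88819/15298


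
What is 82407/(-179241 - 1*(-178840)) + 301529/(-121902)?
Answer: -10166491243/48882702 ≈ -207.98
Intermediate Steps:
82407/(-179241 - 1*(-178840)) + 301529/(-121902) = 82407/(-179241 + 178840) + 301529*(-1/121902) = 82407/(-401) - 301529/121902 = 82407*(-1/401) - 301529/121902 = -82407/401 - 301529/121902 = -10166491243/48882702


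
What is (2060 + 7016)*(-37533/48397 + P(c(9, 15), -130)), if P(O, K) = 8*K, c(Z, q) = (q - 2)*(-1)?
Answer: -457161868388/48397 ≈ -9.4461e+6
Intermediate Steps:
c(Z, q) = 2 - q (c(Z, q) = (-2 + q)*(-1) = 2 - q)
(2060 + 7016)*(-37533/48397 + P(c(9, 15), -130)) = (2060 + 7016)*(-37533/48397 + 8*(-130)) = 9076*(-37533*1/48397 - 1040) = 9076*(-37533/48397 - 1040) = 9076*(-50370413/48397) = -457161868388/48397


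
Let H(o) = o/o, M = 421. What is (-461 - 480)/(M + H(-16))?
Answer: -941/422 ≈ -2.2299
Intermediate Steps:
H(o) = 1
(-461 - 480)/(M + H(-16)) = (-461 - 480)/(421 + 1) = -941/422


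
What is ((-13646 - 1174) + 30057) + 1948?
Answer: 17185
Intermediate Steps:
((-13646 - 1174) + 30057) + 1948 = (-14820 + 30057) + 1948 = 15237 + 1948 = 17185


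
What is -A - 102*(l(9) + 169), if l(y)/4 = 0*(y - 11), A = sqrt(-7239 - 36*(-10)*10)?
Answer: -17238 - I*sqrt(3639) ≈ -17238.0 - 60.324*I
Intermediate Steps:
A = I*sqrt(3639) (A = sqrt(-7239 + 360*10) = sqrt(-7239 + 3600) = sqrt(-3639) = I*sqrt(3639) ≈ 60.324*I)
l(y) = 0 (l(y) = 4*(0*(y - 11)) = 4*(0*(-11 + y)) = 4*0 = 0)
-A - 102*(l(9) + 169) = -I*sqrt(3639) - 102*(0 + 169) = -I*sqrt(3639) - 102*169 = -I*sqrt(3639) - 1*17238 = -I*sqrt(3639) - 17238 = -17238 - I*sqrt(3639)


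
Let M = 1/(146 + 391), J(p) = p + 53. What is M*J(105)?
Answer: 158/537 ≈ 0.29423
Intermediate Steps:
J(p) = 53 + p
M = 1/537 ≈ 0.0018622
M*J(105) = (53 + 105)/537 = (1/537)*158 = 158/537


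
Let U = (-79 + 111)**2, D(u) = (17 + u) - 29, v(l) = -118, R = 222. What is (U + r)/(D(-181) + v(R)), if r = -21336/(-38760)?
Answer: -1654649/502265 ≈ -3.2944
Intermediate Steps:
D(u) = -12 + u
r = 889/1615 (r = -21336*(-1/38760) = 889/1615 ≈ 0.55046)
U = 1024 (U = 32**2 = 1024)
(U + r)/(D(-181) + v(R)) = (1024 + 889/1615)/((-12 - 181) - 118) = 1654649/(1615*(-193 - 118)) = (1654649/1615)/(-311) = (1654649/1615)*(-1/311) = -1654649/502265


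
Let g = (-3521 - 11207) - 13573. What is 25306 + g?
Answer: -2995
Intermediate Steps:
g = -28301 (g = -14728 - 13573 = -28301)
25306 + g = 25306 - 28301 = -2995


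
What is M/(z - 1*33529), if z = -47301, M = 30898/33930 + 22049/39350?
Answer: -196395887/10791981076500 ≈ -1.8198e-5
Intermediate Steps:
M = 196395887/133514550 (M = 30898*(1/33930) + 22049*(1/39350) = 15449/16965 + 22049/39350 = 196395887/133514550 ≈ 1.4710)
M/(z - 1*33529) = 196395887/(133514550*(-47301 - 1*33529)) = 196395887/(133514550*(-47301 - 33529)) = (196395887/133514550)/(-80830) = (196395887/133514550)*(-1/80830) = -196395887/10791981076500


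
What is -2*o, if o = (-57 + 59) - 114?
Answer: 224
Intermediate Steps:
o = -112 (o = 2 - 114 = -112)
-2*o = -2*(-112) = 224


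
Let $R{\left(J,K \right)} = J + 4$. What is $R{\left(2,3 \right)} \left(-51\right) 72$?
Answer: $-22032$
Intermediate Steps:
$R{\left(J,K \right)} = 4 + J$
$R{\left(2,3 \right)} \left(-51\right) 72 = \left(4 + 2\right) \left(-51\right) 72 = 6 \left(-51\right) 72 = \left(-306\right) 72 = -22032$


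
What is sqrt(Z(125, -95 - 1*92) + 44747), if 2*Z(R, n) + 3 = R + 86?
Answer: sqrt(44851) ≈ 211.78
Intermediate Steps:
Z(R, n) = 83/2 + R/2 (Z(R, n) = -3/2 + (R + 86)/2 = -3/2 + (86 + R)/2 = -3/2 + (43 + R/2) = 83/2 + R/2)
sqrt(Z(125, -95 - 1*92) + 44747) = sqrt((83/2 + (1/2)*125) + 44747) = sqrt((83/2 + 125/2) + 44747) = sqrt(104 + 44747) = sqrt(44851)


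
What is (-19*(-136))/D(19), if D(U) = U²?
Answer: 136/19 ≈ 7.1579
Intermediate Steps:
(-19*(-136))/D(19) = (-19*(-136))/(19²) = 2584/361 = 2584*(1/361) = 136/19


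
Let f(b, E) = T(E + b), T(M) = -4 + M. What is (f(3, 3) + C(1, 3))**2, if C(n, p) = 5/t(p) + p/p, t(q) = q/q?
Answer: 64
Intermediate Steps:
t(q) = 1
f(b, E) = -4 + E + b (f(b, E) = -4 + (E + b) = -4 + E + b)
C(n, p) = 6 (C(n, p) = 5/1 + p/p = 5*1 + 1 = 5 + 1 = 6)
(f(3, 3) + C(1, 3))**2 = ((-4 + 3 + 3) + 6)**2 = (2 + 6)**2 = 8**2 = 64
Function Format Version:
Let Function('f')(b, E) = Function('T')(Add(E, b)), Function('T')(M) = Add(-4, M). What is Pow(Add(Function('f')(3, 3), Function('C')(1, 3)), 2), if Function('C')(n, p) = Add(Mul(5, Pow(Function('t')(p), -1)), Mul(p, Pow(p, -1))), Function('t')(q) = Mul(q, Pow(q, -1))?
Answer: 64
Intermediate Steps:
Function('t')(q) = 1
Function('f')(b, E) = Add(-4, E, b) (Function('f')(b, E) = Add(-4, Add(E, b)) = Add(-4, E, b))
Function('C')(n, p) = 6 (Function('C')(n, p) = Add(Mul(5, Pow(1, -1)), Mul(p, Pow(p, -1))) = Add(Mul(5, 1), 1) = Add(5, 1) = 6)
Pow(Add(Function('f')(3, 3), Function('C')(1, 3)), 2) = Pow(Add(Add(-4, 3, 3), 6), 2) = Pow(Add(2, 6), 2) = Pow(8, 2) = 64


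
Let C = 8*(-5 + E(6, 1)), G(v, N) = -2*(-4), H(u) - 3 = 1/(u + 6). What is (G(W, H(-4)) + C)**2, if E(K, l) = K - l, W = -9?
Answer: 64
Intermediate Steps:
H(u) = 3 + 1/(6 + u) (H(u) = 3 + 1/(u + 6) = 3 + 1/(6 + u))
G(v, N) = 8
C = 0 (C = 8*(-5 + (6 - 1*1)) = 8*(-5 + (6 - 1)) = 8*(-5 + 5) = 8*0 = 0)
(G(W, H(-4)) + C)**2 = (8 + 0)**2 = 8**2 = 64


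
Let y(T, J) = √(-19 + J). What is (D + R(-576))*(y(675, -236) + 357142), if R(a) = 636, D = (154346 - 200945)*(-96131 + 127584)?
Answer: -523455069061962 - 1465677711*I*√255 ≈ -5.2346e+14 - 2.3405e+10*I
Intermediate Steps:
D = -1465678347 (D = -46599*31453 = -1465678347)
(D + R(-576))*(y(675, -236) + 357142) = (-1465678347 + 636)*(√(-19 - 236) + 357142) = -1465677711*(√(-255) + 357142) = -1465677711*(I*√255 + 357142) = -1465677711*(357142 + I*√255) = -523455069061962 - 1465677711*I*√255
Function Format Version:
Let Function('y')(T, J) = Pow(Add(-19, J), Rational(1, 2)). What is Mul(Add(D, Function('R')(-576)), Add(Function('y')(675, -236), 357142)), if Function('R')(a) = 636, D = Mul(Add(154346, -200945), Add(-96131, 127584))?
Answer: Add(-523455069061962, Mul(-1465677711, I, Pow(255, Rational(1, 2)))) ≈ Add(-5.2346e+14, Mul(-2.3405e+10, I))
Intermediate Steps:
D = -1465678347 (D = Mul(-46599, 31453) = -1465678347)
Mul(Add(D, Function('R')(-576)), Add(Function('y')(675, -236), 357142)) = Mul(Add(-1465678347, 636), Add(Pow(Add(-19, -236), Rational(1, 2)), 357142)) = Mul(-1465677711, Add(Pow(-255, Rational(1, 2)), 357142)) = Mul(-1465677711, Add(Mul(I, Pow(255, Rational(1, 2))), 357142)) = Mul(-1465677711, Add(357142, Mul(I, Pow(255, Rational(1, 2))))) = Add(-523455069061962, Mul(-1465677711, I, Pow(255, Rational(1, 2))))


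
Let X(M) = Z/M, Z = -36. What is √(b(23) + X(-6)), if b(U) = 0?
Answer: √6 ≈ 2.4495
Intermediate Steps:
X(M) = -36/M
√(b(23) + X(-6)) = √(0 - 36/(-6)) = √(0 - 36*(-⅙)) = √(0 + 6) = √6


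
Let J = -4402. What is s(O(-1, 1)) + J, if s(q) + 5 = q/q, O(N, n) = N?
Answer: -4406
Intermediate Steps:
s(q) = -4 (s(q) = -5 + q/q = -5 + 1 = -4)
s(O(-1, 1)) + J = -4 - 4402 = -4406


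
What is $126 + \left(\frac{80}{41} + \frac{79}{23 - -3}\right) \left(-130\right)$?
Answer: $- \frac{21429}{41} \approx -522.66$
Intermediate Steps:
$126 + \left(\frac{80}{41} + \frac{79}{23 - -3}\right) \left(-130\right) = 126 + \left(80 \cdot \frac{1}{41} + \frac{79}{23 + 3}\right) \left(-130\right) = 126 + \left(\frac{80}{41} + \frac{79}{26}\right) \left(-130\right) = 126 + \frac{5319}{1066} \left(-130\right) = 126 - \frac{26595}{41} = - \frac{21429}{41}$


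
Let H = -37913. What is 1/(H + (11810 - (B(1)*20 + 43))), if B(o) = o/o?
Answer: -1/26166 ≈ -3.8218e-5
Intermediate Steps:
B(o) = 1
1/(H + (11810 - (B(1)*20 + 43))) = 1/(-37913 + (11810 - (1*20 + 43))) = 1/(-37913 + (11810 - (20 + 43))) = 1/(-37913 + (11810 - 1*63)) = 1/(-37913 + (11810 - 63)) = 1/(-37913 + 11747) = 1/(-26166) = -1/26166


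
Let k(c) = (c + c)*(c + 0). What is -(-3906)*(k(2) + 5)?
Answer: 50778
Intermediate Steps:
k(c) = 2*c² (k(c) = (2*c)*c = 2*c²)
-(-3906)*(k(2) + 5) = -(-3906)*(2*2² + 5) = -(-3906)*(2*4 + 5) = -(-3906)*(8 + 5) = -(-3906)*13 = -1302*(-39) = 50778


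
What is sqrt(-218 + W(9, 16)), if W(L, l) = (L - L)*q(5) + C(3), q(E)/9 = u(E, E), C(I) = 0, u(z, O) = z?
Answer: I*sqrt(218) ≈ 14.765*I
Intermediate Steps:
q(E) = 9*E
W(L, l) = 0 (W(L, l) = (L - L)*(9*5) + 0 = 0*45 + 0 = 0 + 0 = 0)
sqrt(-218 + W(9, 16)) = sqrt(-218 + 0) = sqrt(-218) = I*sqrt(218)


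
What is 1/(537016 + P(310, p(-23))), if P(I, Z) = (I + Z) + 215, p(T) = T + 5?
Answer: 1/537523 ≈ 1.8604e-6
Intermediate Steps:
p(T) = 5 + T
P(I, Z) = 215 + I + Z
1/(537016 + P(310, p(-23))) = 1/(537016 + (215 + 310 + (5 - 23))) = 1/(537016 + (215 + 310 - 18)) = 1/(537016 + 507) = 1/537523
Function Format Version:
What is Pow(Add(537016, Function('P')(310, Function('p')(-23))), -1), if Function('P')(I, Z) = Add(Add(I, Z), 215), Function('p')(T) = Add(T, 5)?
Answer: Rational(1, 537523) ≈ 1.8604e-6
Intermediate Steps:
Function('p')(T) = Add(5, T)
Function('P')(I, Z) = Add(215, I, Z)
Pow(Add(537016, Function('P')(310, Function('p')(-23))), -1) = Pow(Add(537016, Add(215, 310, Add(5, -23))), -1) = Pow(Add(537016, Add(215, 310, -18)), -1) = Pow(Add(537016, 507), -1) = Pow(537523, -1) = Rational(1, 537523)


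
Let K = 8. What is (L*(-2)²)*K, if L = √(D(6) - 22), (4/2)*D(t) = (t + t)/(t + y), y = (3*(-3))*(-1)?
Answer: 192*I*√15/5 ≈ 148.72*I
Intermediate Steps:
y = 9 (y = -9*(-1) = 9)
D(t) = t/(9 + t) (D(t) = ((t + t)/(t + 9))/2 = ((2*t)/(9 + t))/2 = (2*t/(9 + t))/2 = t/(9 + t))
L = 6*I*√15/5 (L = √(6/(9 + 6) - 22) = √(6/15 - 22) = √(6*(1/15) - 22) = √(⅖ - 22) = √(-108/5) = 6*I*√15/5 ≈ 4.6476*I)
(L*(-2)²)*K = ((6*I*√15/5)*(-2)²)*8 = ((6*I*√15/5)*4)*8 = (24*I*√15/5)*8 = 192*I*√15/5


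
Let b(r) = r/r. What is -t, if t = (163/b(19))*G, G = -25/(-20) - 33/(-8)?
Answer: -7009/8 ≈ -876.13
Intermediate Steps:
b(r) = 1
G = 43/8 (G = -25*(-1/20) - 33*(-1/8) = 5/4 + 33/8 = 43/8 ≈ 5.3750)
t = 7009/8 (t = (163/1)*(43/8) = (163*1)*(43/8) = 163*(43/8) = 7009/8 ≈ 876.13)
-t = -1*7009/8 = -7009/8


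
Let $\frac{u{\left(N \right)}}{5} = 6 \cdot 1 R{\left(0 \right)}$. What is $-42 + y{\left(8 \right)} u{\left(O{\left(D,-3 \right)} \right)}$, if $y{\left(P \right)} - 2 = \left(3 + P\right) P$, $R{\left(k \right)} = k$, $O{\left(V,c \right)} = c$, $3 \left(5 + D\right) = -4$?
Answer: $-42$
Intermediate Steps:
$D = - \frac{19}{3}$ ($D = -5 + \frac{1}{3} \left(-4\right) = -5 - \frac{4}{3} = - \frac{19}{3} \approx -6.3333$)
$y{\left(P \right)} = 2 + P \left(3 + P\right)$ ($y{\left(P \right)} = 2 + \left(3 + P\right) P = 2 + P \left(3 + P\right)$)
$u{\left(N \right)} = 0$ ($u{\left(N \right)} = 5 \cdot 6 \cdot 1 \cdot 0 = 5 \cdot 6 \cdot 0 = 5 \cdot 0 = 0$)
$-42 + y{\left(8 \right)} u{\left(O{\left(D,-3 \right)} \right)} = -42 + \left(2 + 8^{2} + 3 \cdot 8\right) 0 = -42 + \left(2 + 64 + 24\right) 0 = -42 + 90 \cdot 0 = -42 + 0 = -42$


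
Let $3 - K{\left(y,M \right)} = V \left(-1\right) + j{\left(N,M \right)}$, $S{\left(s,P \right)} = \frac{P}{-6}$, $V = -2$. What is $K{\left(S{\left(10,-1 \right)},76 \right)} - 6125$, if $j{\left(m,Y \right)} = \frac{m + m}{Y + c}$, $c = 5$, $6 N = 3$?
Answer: $- \frac{496045}{81} \approx -6124.0$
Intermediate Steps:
$N = \frac{1}{2}$ ($N = \frac{1}{6} \cdot 3 = \frac{1}{2} \approx 0.5$)
$S{\left(s,P \right)} = - \frac{P}{6}$ ($S{\left(s,P \right)} = P \left(- \frac{1}{6}\right) = - \frac{P}{6}$)
$j{\left(m,Y \right)} = \frac{2 m}{5 + Y}$ ($j{\left(m,Y \right)} = \frac{m + m}{Y + 5} = \frac{2 m}{5 + Y}$)
$K{\left(y,M \right)} = 1 - \frac{1}{5 + M}$ ($K{\left(y,M \right)} = 3 - \left(\left(-2\right) \left(-1\right) + 2 \cdot \frac{1}{2} \frac{1}{5 + M}\right) = 3 - \left(2 + \frac{1}{5 + M}\right) = 1 - \frac{1}{5 + M}$)
$K{\left(S{\left(10,-1 \right)},76 \right)} - 6125 = \frac{4 + 76}{5 + 76} - 6125 = \frac{1}{81} \cdot 80 - 6125 = \frac{80}{81} - 6125 = - \frac{496045}{81}$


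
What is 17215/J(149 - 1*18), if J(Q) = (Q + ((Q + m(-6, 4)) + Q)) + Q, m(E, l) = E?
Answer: 17215/518 ≈ 33.234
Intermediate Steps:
J(Q) = -6 + 4*Q (J(Q) = (Q + ((Q - 6) + Q)) + Q = (Q + ((-6 + Q) + Q)) + Q = (Q + (-6 + 2*Q)) + Q = (-6 + 3*Q) + Q = -6 + 4*Q)
17215/J(149 - 1*18) = 17215/(-6 + 4*(149 - 1*18)) = 17215/(-6 + 4*(149 - 18)) = 17215/(-6 + 4*131) = 17215/(-6 + 524) = 17215/518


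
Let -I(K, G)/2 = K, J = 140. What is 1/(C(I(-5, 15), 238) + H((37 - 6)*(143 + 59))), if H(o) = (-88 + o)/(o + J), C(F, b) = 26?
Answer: 1067/28771 ≈ 0.037086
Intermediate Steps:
I(K, G) = -2*K
H(o) = (-88 + o)/(140 + o) (H(o) = (-88 + o)/(o + 140) = (-88 + o)/(140 + o))
1/(C(I(-5, 15), 238) + H((37 - 6)*(143 + 59))) = 1/(26 + (-88 + (37 - 6)*(143 + 59))/(140 + (37 - 6)*(143 + 59))) = 1/(26 + (-88 + 31*202)/(140 + 31*202)) = 1/(26 + (-88 + 6262)/(140 + 6262)) = 1/(26 + 6174/6402) = 1/(26 + (1/6402)*6174) = 1/(26 + 1029/1067) = 1/(28771/1067) = 1067/28771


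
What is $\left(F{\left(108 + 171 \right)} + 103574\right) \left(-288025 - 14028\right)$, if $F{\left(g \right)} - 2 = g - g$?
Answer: $-31285441528$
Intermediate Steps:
$F{\left(g \right)} = 2$ ($F{\left(g \right)} = 2 + \left(g - g\right) = 2 + 0 = 2$)
$\left(F{\left(108 + 171 \right)} + 103574\right) \left(-288025 - 14028\right) = \left(2 + 103574\right) \left(-288025 - 14028\right) = 103576 \left(-302053\right) = -31285441528$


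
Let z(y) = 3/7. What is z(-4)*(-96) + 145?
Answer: 727/7 ≈ 103.86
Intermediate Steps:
z(y) = 3/7 (z(y) = 3*(⅐) = 3/7)
z(-4)*(-96) + 145 = (3/7)*(-96) + 145 = -288/7 + 145 = 727/7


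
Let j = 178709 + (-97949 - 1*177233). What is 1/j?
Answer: -1/96473 ≈ -1.0366e-5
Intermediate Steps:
j = -96473 (j = 178709 + (-97949 - 177233) = 178709 - 275182 = -96473)
1/j = 1/(-96473) = -1/96473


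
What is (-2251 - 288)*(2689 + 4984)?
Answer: -19481747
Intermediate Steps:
(-2251 - 288)*(2689 + 4984) = -2539*7673 = -19481747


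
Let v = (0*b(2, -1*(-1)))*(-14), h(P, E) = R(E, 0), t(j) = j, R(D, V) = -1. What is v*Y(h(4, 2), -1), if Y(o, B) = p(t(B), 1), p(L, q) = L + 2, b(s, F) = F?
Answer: 0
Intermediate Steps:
h(P, E) = -1
p(L, q) = 2 + L
v = 0 (v = (0*(-1*(-1)))*(-14) = (0*1)*(-14) = 0*(-14) = 0)
Y(o, B) = 2 + B
v*Y(h(4, 2), -1) = 0*(2 - 1) = 0*1 = 0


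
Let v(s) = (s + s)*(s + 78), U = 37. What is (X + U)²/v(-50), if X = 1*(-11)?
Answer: -169/700 ≈ -0.24143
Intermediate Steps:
v(s) = 2*s*(78 + s) (v(s) = (2*s)*(78 + s) = 2*s*(78 + s))
X = -11
(X + U)²/v(-50) = (-11 + 37)²/((2*(-50)*(78 - 50))) = 26²/((2*(-50)*28)) = 676/(-2800) = 676*(-1/2800) = -169/700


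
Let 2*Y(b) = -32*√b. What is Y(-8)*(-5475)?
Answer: 175200*I*√2 ≈ 2.4777e+5*I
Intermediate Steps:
Y(b) = -16*√b (Y(b) = (-32*√b)/2 = -16*√b)
Y(-8)*(-5475) = -32*I*√2*(-5475) = 175200*I*√2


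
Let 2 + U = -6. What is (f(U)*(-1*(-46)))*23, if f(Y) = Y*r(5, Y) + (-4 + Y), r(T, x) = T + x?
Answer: 12696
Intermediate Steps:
U = -8 (U = -2 - 6 = -8)
f(Y) = -4 + Y + Y*(5 + Y) (f(Y) = Y*(5 + Y) + (-4 + Y) = -4 + Y + Y*(5 + Y))
(f(U)*(-1*(-46)))*23 = ((-4 - 8 - 8*(5 - 8))*(-1*(-46)))*23 = ((-4 - 8 - 8*(-3))*46)*23 = ((-4 - 8 + 24)*46)*23 = (12*46)*23 = 552*23 = 12696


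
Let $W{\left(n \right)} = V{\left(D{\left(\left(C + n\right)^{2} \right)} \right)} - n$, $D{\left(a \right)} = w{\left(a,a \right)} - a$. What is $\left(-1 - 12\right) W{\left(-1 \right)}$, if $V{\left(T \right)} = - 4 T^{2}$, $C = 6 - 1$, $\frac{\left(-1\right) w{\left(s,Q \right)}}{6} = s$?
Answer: $652275$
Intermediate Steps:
$w{\left(s,Q \right)} = - 6 s$
$C = 5$ ($C = 6 - 1 = 5$)
$D{\left(a \right)} = - 7 a$ ($D{\left(a \right)} = - 6 a - a = - 7 a$)
$W{\left(n \right)} = - n - 196 \left(5 + n\right)^{4}$ ($W{\left(n \right)} = - 4 \left(- 7 \left(5 + n\right)^{2}\right)^{2} - n = - 4 \cdot 49 \left(5 + n\right)^{4} - n = - 196 \left(5 + n\right)^{4} - n = - n - 196 \left(5 + n\right)^{4}$)
$\left(-1 - 12\right) W{\left(-1 \right)} = \left(-1 - 12\right) \left(\left(-1\right) \left(-1\right) - 196 \left(5 - 1\right)^{4}\right) = - 13 \left(1 - 196 \cdot 4^{4}\right) = - 13 \left(1 - 50176\right) = \left(-13\right) \left(-50175\right) = 652275$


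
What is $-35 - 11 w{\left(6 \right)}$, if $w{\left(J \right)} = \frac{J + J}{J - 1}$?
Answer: $- \frac{307}{5} \approx -61.4$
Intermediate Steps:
$w{\left(J \right)} = \frac{2 J}{-1 + J}$
$-35 - 11 w{\left(6 \right)} = -35 - 11 \cdot 2 \cdot 6 \frac{1}{-1 + 6} = -35 - 11 \cdot 2 \cdot 6 \cdot \frac{1}{5} = -35 - \frac{132}{5} = - \frac{307}{5}$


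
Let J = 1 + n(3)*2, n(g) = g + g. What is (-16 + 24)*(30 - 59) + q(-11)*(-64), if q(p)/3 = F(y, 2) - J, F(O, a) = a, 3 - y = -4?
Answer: 1880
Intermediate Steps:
y = 7 (y = 3 - 1*(-4) = 3 + 4 = 7)
n(g) = 2*g
J = 13 (J = 1 + (2*3)*2 = 1 + 6*2 = 1 + 12 = 13)
q(p) = -33 (q(p) = 3*(2 - 1*13) = 3*(2 - 13) = 3*(-11) = -33)
(-16 + 24)*(30 - 59) + q(-11)*(-64) = (-16 + 24)*(30 - 59) - 33*(-64) = 8*(-29) + 2112 = -232 + 2112 = 1880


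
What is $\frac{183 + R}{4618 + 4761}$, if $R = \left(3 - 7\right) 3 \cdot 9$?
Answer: $\frac{75}{9379} \approx 0.0079966$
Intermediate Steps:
$R = -108$ ($R = \left(3 - 7\right) 3 \cdot 9 = \left(-4\right) 3 \cdot 9 = \left(-12\right) 9 = -108$)
$\frac{183 + R}{4618 + 4761} = \frac{183 - 108}{4618 + 4761} = \frac{75}{9379}$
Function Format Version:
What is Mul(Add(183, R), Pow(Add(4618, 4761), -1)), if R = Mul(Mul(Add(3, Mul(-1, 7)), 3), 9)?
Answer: Rational(75, 9379) ≈ 0.0079966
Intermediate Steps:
R = -108 (R = Mul(Mul(Add(3, -7), 3), 9) = Mul(Mul(-4, 3), 9) = Mul(-12, 9) = -108)
Mul(Add(183, R), Pow(Add(4618, 4761), -1)) = Mul(Add(183, -108), Pow(Add(4618, 4761), -1)) = Mul(75, Pow(9379, -1)) = Mul(75, Rational(1, 9379)) = Rational(75, 9379)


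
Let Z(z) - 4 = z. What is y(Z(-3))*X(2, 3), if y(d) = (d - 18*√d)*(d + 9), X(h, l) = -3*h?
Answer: 1020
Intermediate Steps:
Z(z) = 4 + z
y(d) = (9 + d)*(d - 18*√d) (y(d) = (d - 18*√d)*(9 + d) = (9 + d)*(d - 18*√d))
y(Z(-3))*X(2, 3) = ((4 - 3)² - 162*√(4 - 3) - 18*(4 - 3)^(3/2) + 9*(4 - 3))*(-3*2) = (1² - 162*√1 - 18*1^(3/2) + 9*1)*(-6) = (1 - 162*1 - 18*1 + 9)*(-6) = (1 - 162 - 18 + 9)*(-6) = -170*(-6) = 1020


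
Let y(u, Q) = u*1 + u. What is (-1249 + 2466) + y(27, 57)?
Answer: 1271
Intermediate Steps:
y(u, Q) = 2*u (y(u, Q) = u + u = 2*u)
(-1249 + 2466) + y(27, 57) = (-1249 + 2466) + 2*27 = 1217 + 54 = 1271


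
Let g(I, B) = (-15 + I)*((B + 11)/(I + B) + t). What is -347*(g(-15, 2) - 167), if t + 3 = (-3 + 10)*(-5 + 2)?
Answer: -202301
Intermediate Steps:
t = -24 (t = -3 + (-3 + 10)*(-5 + 2) = -3 + 7*(-3) = -3 - 21 = -24)
g(I, B) = (-24 + (11 + B)/(B + I))*(-15 + I) (g(I, B) = (-15 + I)*((B + 11)/(I + B) - 24) = (-15 + I)*((11 + B)/(B + I) - 24) = (-15 + I)*(-24 + (11 + B)/(B + I)) = (-24 + (11 + B)/(B + I))*(-15 + I))
-347*(g(-15, 2) - 167) = -347*((-165 - 24*(-15)² + 345*2 + 371*(-15) - 23*2*(-15))/(2 - 15) - 167) = -347*((-165 - 24*225 + 690 - 5565 + 690)/(-13) - 167) = -347*(-(-165 - 5400 + 690 - 5565 + 690)/13 - 167) = -347*(-1/13*(-9750) - 167) = -347*(750 - 167) = -347*583 = -202301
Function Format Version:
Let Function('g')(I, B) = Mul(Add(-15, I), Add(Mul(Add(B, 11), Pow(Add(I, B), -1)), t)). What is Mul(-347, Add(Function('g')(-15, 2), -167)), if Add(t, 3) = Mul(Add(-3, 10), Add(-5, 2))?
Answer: -202301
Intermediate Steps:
t = -24 (t = Add(-3, Mul(Add(-3, 10), Add(-5, 2))) = Add(-3, Mul(7, -3)) = Add(-3, -21) = -24)
Function('g')(I, B) = Mul(Add(-24, Mul(Pow(Add(B, I), -1), Add(11, B))), Add(-15, I)) (Function('g')(I, B) = Mul(Add(-15, I), Add(Mul(Add(B, 11), Pow(Add(I, B), -1)), -24)) = Mul(Add(-15, I), Add(Mul(Add(11, B), Pow(Add(B, I), -1)), -24)) = Mul(Add(-15, I), Add(Mul(Pow(Add(B, I), -1), Add(11, B)), -24)) = Mul(Add(-15, I), Add(-24, Mul(Pow(Add(B, I), -1), Add(11, B)))) = Mul(Add(-24, Mul(Pow(Add(B, I), -1), Add(11, B))), Add(-15, I)))
Mul(-347, Add(Function('g')(-15, 2), -167)) = Mul(-347, Add(Mul(Pow(Add(2, -15), -1), Add(-165, Mul(-24, Pow(-15, 2)), Mul(345, 2), Mul(371, -15), Mul(-23, 2, -15))), -167)) = Mul(-347, Add(Mul(Pow(-13, -1), Add(-165, Mul(-24, 225), 690, -5565, 690)), -167)) = Mul(-347, Add(Mul(Rational(-1, 13), Add(-165, -5400, 690, -5565, 690)), -167)) = Mul(-347, Add(Mul(Rational(-1, 13), -9750), -167)) = Mul(-347, Add(750, -167)) = Mul(-347, 583) = -202301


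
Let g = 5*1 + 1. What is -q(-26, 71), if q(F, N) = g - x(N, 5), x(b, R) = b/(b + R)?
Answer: -385/76 ≈ -5.0658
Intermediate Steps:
x(b, R) = b/(R + b)
g = 6 (g = 5 + 1 = 6)
q(F, N) = 6 - N/(5 + N)
-q(-26, 71) = -5*(6 + 71)/(5 + 71) = -5*77/76 = -1*385/76 = -385/76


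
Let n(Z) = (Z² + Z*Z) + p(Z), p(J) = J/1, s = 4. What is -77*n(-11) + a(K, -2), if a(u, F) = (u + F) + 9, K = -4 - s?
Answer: -17788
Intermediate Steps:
p(J) = J (p(J) = J*1 = J)
n(Z) = Z + 2*Z² (n(Z) = (Z² + Z*Z) + Z = (Z² + Z²) + Z = 2*Z² + Z = Z + 2*Z²)
K = -8 (K = -4 - 1*4 = -4 - 4 = -8)
a(u, F) = 9 + F + u (a(u, F) = (F + u) + 9 = 9 + F + u)
-77*n(-11) + a(K, -2) = -(-847)*(1 + 2*(-11)) + (9 - 2 - 8) = -(-847)*(1 - 22) - 1 = -(-847)*(-21) - 1 = -77*231 - 1 = -17787 - 1 = -17788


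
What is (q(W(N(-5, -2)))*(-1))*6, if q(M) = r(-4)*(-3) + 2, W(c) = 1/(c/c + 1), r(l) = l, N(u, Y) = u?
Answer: -84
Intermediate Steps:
W(c) = ½ (W(c) = 1/(1 + 1) = 1/2 = ½)
q(M) = 14 (q(M) = -4*(-3) + 2 = 12 + 2 = 14)
(q(W(N(-5, -2)))*(-1))*6 = (14*(-1))*6 = -14*6 = -84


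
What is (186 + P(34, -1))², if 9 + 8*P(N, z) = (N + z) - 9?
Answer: 2259009/64 ≈ 35297.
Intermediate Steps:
P(N, z) = -9/4 + N/8 + z/8 (P(N, z) = -9/8 + ((N + z) - 9)/8 = -9/8 + (-9 + N + z)/8 = -9/8 + (-9/8 + N/8 + z/8) = -9/4 + N/8 + z/8)
(186 + P(34, -1))² = (186 + (-9/4 + (⅛)*34 + (⅛)*(-1)))² = (186 + (-9/4 + 17/4 - ⅛))² = (186 + 15/8)² = (1503/8)² = 2259009/64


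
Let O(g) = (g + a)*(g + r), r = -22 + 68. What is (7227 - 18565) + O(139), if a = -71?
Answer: 1242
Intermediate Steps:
r = 46
O(g) = (-71 + g)*(46 + g) (O(g) = (g - 71)*(g + 46) = (-71 + g)*(46 + g))
(7227 - 18565) + O(139) = (7227 - 18565) + (-3266 + 139² - 25*139) = -11338 + (-3266 + 19321 - 3475) = -11338 + 12580 = 1242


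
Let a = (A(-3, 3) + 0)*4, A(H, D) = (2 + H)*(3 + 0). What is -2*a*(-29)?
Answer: -696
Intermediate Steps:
A(H, D) = 6 + 3*H (A(H, D) = (2 + H)*3 = 6 + 3*H)
a = -12 (a = ((6 + 3*(-3)) + 0)*4 = ((6 - 9) + 0)*4 = (-3 + 0)*4 = -3*4 = -12)
-2*a*(-29) = -2*(-12)*(-29) = 24*(-29) = -696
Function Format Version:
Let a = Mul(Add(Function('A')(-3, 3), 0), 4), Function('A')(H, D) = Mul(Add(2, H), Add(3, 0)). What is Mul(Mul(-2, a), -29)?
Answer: -696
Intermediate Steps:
Function('A')(H, D) = Add(6, Mul(3, H)) (Function('A')(H, D) = Mul(Add(2, H), 3) = Add(6, Mul(3, H)))
a = -12 (a = Mul(Add(Add(6, Mul(3, -3)), 0), 4) = Mul(Add(Add(6, -9), 0), 4) = Mul(Add(-3, 0), 4) = Mul(-3, 4) = -12)
Mul(Mul(-2, a), -29) = Mul(Mul(-2, -12), -29) = Mul(24, -29) = -696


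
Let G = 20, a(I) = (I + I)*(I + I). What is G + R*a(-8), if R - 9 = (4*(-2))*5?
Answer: -7916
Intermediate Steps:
a(I) = 4*I² (a(I) = (2*I)*(2*I) = 4*I²)
R = -31 (R = 9 + (4*(-2))*5 = 9 - 8*5 = 9 - 40 = -31)
G + R*a(-8) = 20 - 124*(-8)² = 20 - 124*64 = 20 - 31*256 = 20 - 7936 = -7916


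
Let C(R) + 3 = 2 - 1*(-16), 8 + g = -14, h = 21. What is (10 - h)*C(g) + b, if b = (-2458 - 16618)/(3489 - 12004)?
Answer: -1385899/8515 ≈ -162.76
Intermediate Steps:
g = -22 (g = -8 - 14 = -22)
C(R) = 15 (C(R) = -3 + (2 - 1*(-16)) = -3 + (2 + 16) = -3 + 18 = 15)
b = 19076/8515 (b = -19076/(-8515) = -19076*(-1/8515) = 19076/8515 ≈ 2.2403)
(10 - h)*C(g) + b = (10 - 1*21)*15 + 19076/8515 = (10 - 21)*15 + 19076/8515 = -11*15 + 19076/8515 = -165 + 19076/8515 = -1385899/8515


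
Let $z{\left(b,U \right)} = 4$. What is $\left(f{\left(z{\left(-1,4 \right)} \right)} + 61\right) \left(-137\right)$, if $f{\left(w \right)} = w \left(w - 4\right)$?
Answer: $-8357$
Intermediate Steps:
$f{\left(w \right)} = w \left(-4 + w\right)$
$\left(f{\left(z{\left(-1,4 \right)} \right)} + 61\right) \left(-137\right) = \left(4 \left(-4 + 4\right) + 61\right) \left(-137\right) = \left(4 \cdot 0 + 61\right) \left(-137\right) = \left(0 + 61\right) \left(-137\right) = 61 \left(-137\right) = -8357$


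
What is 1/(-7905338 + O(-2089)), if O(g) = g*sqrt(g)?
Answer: I/(-7905338*I + 2089*sqrt(2089)) ≈ -1.2648e-7 + 1.5276e-9*I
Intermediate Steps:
O(g) = g**(3/2)
1/(-7905338 + O(-2089)) = 1/(-7905338 + (-2089)**(3/2)) = 1/(-7905338 - 2089*I*sqrt(2089))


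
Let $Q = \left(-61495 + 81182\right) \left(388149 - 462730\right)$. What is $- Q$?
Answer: $1468276147$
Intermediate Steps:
$Q = -1468276147$ ($Q = 19687 \left(-74581\right) = -1468276147$)
$- Q = \left(-1\right) \left(-1468276147\right) = 1468276147$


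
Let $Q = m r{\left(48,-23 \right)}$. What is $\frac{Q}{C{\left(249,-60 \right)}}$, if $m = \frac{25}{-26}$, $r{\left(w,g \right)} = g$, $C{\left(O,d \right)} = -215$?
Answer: $- \frac{115}{1118} \approx -0.10286$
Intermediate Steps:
$m = - \frac{25}{26}$ ($m = 25 \left(- \frac{1}{26}\right) = - \frac{25}{26} \approx -0.96154$)
$Q = \frac{575}{26}$ ($Q = \left(- \frac{25}{26}\right) \left(-23\right) = \frac{575}{26} \approx 22.115$)
$\frac{Q}{C{\left(249,-60 \right)}} = \frac{575}{26 \left(-215\right)} = \frac{575}{26} \left(- \frac{1}{215}\right) = - \frac{115}{1118}$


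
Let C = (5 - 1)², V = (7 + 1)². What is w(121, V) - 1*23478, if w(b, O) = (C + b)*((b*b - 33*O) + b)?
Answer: 1709572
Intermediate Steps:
V = 64 (V = 8² = 64)
C = 16 (C = 4² = 16)
w(b, O) = (16 + b)*(b + b² - 33*O) (w(b, O) = (16 + b)*((b*b - 33*O) + b) = (16 + b)*((b² - 33*O) + b) = (16 + b)*(b + b² - 33*O))
w(121, V) - 1*23478 = (121³ - 528*64 + 16*121 + 17*121² - 33*64*121) - 1*23478 = (1771561 - 33792 + 1936 + 17*14641 - 255552) - 23478 = (1771561 - 33792 + 1936 + 248897 - 255552) - 23478 = 1733050 - 23478 = 1709572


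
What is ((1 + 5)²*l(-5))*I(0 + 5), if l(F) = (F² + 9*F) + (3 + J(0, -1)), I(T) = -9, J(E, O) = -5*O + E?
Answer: 3888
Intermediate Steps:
J(E, O) = E - 5*O
l(F) = 8 + F² + 9*F (l(F) = (F² + 9*F) + (3 + (0 - 5*(-1))) = (F² + 9*F) + (3 + (0 + 5)) = (F² + 9*F) + (3 + 5) = (F² + 9*F) + 8 = 8 + F² + 9*F)
((1 + 5)²*l(-5))*I(0 + 5) = ((1 + 5)²*(8 + (-5)² + 9*(-5)))*(-9) = (6²*(8 + 25 - 45))*(-9) = (36*(-12))*(-9) = -432*(-9) = 3888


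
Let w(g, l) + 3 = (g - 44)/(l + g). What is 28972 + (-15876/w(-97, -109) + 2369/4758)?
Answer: 9035091757/252174 ≈ 35829.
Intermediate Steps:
w(g, l) = -3 + (-44 + g)/(g + l) (w(g, l) = -3 + (g - 44)/(l + g) = -3 + (-44 + g)/(g + l))
28972 + (-15876/w(-97, -109) + 2369/4758) = 28972 + (-15876*(-97 - 109)/(-44 - 3*(-109) - 2*(-97)) + 2369/4758) = 28972 + (-15876*(-206/(-44 + 327 + 194)) + 2369*(1/4758)) = 28972 + (-15876/((-1/206*477)) + 2369/4758) = 28972 + (-15876/(-477/206) + 2369/4758) = 28972 + (-15876*(-206/477) + 2369/4758) = 28972 + (363384/53 + 2369/4758) = 28972 + 1729106629/252174 = 9035091757/252174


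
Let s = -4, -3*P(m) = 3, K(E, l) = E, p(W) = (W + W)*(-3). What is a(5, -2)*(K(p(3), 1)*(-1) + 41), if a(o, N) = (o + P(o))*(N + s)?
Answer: -1416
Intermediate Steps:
p(W) = -6*W (p(W) = (2*W)*(-3) = -6*W)
P(m) = -1 (P(m) = -1/3*3 = -1)
a(o, N) = (-1 + o)*(-4 + N) (a(o, N) = (o - 1)*(N - 4) = (-1 + o)*(-4 + N))
a(5, -2)*(K(p(3), 1)*(-1) + 41) = (4 - 1*(-2) - 4*5 - 2*5)*(-6*3*(-1) + 41) = (4 + 2 - 20 - 10)*(-18*(-1) + 41) = -24*(18 + 41) = -24*59 = -1416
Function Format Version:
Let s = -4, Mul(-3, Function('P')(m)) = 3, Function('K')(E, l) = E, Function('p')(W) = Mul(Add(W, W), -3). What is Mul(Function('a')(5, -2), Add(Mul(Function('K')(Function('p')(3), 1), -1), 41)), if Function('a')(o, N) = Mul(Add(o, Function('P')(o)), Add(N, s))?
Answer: -1416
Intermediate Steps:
Function('p')(W) = Mul(-6, W) (Function('p')(W) = Mul(Mul(2, W), -3) = Mul(-6, W))
Function('P')(m) = -1 (Function('P')(m) = Mul(Rational(-1, 3), 3) = -1)
Function('a')(o, N) = Mul(Add(-1, o), Add(-4, N)) (Function('a')(o, N) = Mul(Add(o, -1), Add(N, -4)) = Mul(Add(-1, o), Add(-4, N)))
Mul(Function('a')(5, -2), Add(Mul(Function('K')(Function('p')(3), 1), -1), 41)) = Mul(Add(4, Mul(-1, -2), Mul(-4, 5), Mul(-2, 5)), Add(Mul(Mul(-6, 3), -1), 41)) = Mul(Add(4, 2, -20, -10), Add(Mul(-18, -1), 41)) = Mul(-24, Add(18, 41)) = Mul(-24, 59) = -1416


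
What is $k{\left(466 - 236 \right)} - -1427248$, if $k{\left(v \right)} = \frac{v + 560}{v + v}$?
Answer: $\frac{65653487}{46} \approx 1.4273 \cdot 10^{6}$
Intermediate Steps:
$k{\left(v \right)} = \frac{560 + v}{2 v}$
$k{\left(466 - 236 \right)} - -1427248 = \frac{560 + \left(466 - 236\right)}{2 \left(466 - 236\right)} - -1427248 = \frac{560 + \left(466 - 236\right)}{2 \left(466 - 236\right)} + 1427248 = \frac{560 + 230}{2 \cdot 230} + 1427248 = \frac{1}{2} \cdot \frac{1}{230} \cdot 790 + 1427248 = \frac{79}{46} + 1427248 = \frac{65653487}{46}$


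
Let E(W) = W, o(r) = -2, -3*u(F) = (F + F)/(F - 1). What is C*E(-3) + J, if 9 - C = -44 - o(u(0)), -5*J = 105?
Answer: -174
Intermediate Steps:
J = -21 (J = -1/5*105 = -21)
u(F) = -2*F/(3*(-1 + F)) (u(F) = -(F + F)/(3*(F - 1)) = -2*F/(3*(-1 + F)))
C = 51 (C = 9 - (-44 - 1*(-2)) = 9 - (-44 + 2) = 9 - 1*(-42) = 9 + 42 = 51)
C*E(-3) + J = 51*(-3) - 21 = -153 - 21 = -174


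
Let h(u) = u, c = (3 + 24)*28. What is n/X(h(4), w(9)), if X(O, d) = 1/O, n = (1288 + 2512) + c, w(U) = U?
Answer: 18224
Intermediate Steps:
c = 756 (c = 27*28 = 756)
n = 4556 (n = (1288 + 2512) + 756 = 3800 + 756 = 4556)
n/X(h(4), w(9)) = 4556/(1/4) = 4556/(¼) = 4556*4 = 18224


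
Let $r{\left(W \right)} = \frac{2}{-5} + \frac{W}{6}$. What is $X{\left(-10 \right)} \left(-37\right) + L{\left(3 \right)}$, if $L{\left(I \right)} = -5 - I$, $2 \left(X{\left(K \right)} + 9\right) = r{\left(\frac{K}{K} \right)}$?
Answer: $\frac{19759}{60} \approx 329.32$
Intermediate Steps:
$r{\left(W \right)} = - \frac{2}{5} + \frac{W}{6}$ ($r{\left(W \right)} = 2 \left(- \frac{1}{5}\right) + W \frac{1}{6} = - \frac{2}{5} + \frac{W}{6}$)
$X{\left(K \right)} = - \frac{547}{60}$ ($X{\left(K \right)} = -9 + \frac{- \frac{2}{5} + \frac{K \frac{1}{K}}{6}}{2} = -9 + \frac{- \frac{2}{5} + \frac{1}{6} \cdot 1}{2} = -9 + \frac{- \frac{2}{5} + \frac{1}{6}}{2} = -9 + \frac{1}{2} \left(- \frac{7}{30}\right) = -9 - \frac{7}{60} = - \frac{547}{60}$)
$X{\left(-10 \right)} \left(-37\right) + L{\left(3 \right)} = \left(- \frac{547}{60}\right) \left(-37\right) - 8 = \frac{20239}{60} - 8 = \frac{19759}{60}$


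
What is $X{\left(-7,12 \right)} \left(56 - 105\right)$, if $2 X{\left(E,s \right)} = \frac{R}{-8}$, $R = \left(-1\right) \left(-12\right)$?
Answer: $\frac{147}{4} \approx 36.75$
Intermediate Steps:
$R = 12$
$X{\left(E,s \right)} = - \frac{3}{4}$ ($X{\left(E,s \right)} = \frac{12 \frac{1}{-8}}{2} = \frac{12 \left(- \frac{1}{8}\right)}{2} = \frac{1}{2} \left(- \frac{3}{2}\right) = - \frac{3}{4}$)
$X{\left(-7,12 \right)} \left(56 - 105\right) = - \frac{3 \left(56 - 105\right)}{4} = \left(- \frac{3}{4}\right) \left(-49\right) = \frac{147}{4}$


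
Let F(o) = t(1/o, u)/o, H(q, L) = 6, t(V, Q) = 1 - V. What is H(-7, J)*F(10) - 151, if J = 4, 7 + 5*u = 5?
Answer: -7523/50 ≈ -150.46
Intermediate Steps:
u = -2/5 (u = -7/5 + (1/5)*5 = -7/5 + 1 = -2/5 ≈ -0.40000)
F(o) = (1 - 1/o)/o
H(-7, J)*F(10) - 151 = 6*((-1 + 10)/10**2) - 151 = 6*((1/100)*9) - 151 = 6*(9/100) - 151 = 27/50 - 151 = -7523/50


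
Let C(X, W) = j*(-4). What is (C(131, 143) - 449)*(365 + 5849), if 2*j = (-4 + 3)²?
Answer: -2802514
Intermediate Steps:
j = ½ (j = (-4 + 3)²/2 = (½)*(-1)² = (½)*1 = ½ ≈ 0.50000)
C(X, W) = -2 (C(X, W) = (½)*(-4) = -2)
(C(131, 143) - 449)*(365 + 5849) = (-2 - 449)*(365 + 5849) = -451*6214 = -2802514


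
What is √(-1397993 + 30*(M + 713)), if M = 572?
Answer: I*√1359443 ≈ 1166.0*I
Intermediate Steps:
√(-1397993 + 30*(M + 713)) = √(-1397993 + 30*(572 + 713)) = √(-1397993 + 30*1285) = √(-1397993 + 38550) = √(-1359443) = I*√1359443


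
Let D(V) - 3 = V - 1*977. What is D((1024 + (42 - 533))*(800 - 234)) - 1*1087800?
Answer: -787096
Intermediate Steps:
D(V) = -974 + V (D(V) = 3 + (V - 1*977) = 3 + (V - 977) = 3 + (-977 + V) = -974 + V)
D((1024 + (42 - 533))*(800 - 234)) - 1*1087800 = (-974 + (1024 + (42 - 533))*(800 - 234)) - 1*1087800 = (-974 + (1024 - 491)*566) - 1087800 = (-974 + 533*566) - 1087800 = (-974 + 301678) - 1087800 = 300704 - 1087800 = -787096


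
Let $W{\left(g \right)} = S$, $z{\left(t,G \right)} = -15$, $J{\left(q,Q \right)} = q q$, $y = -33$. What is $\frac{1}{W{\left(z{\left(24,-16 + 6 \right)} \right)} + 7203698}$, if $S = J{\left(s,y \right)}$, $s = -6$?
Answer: $\frac{1}{7203734} \approx 1.3882 \cdot 10^{-7}$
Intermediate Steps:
$J{\left(q,Q \right)} = q^{2}$
$S = 36$ ($S = \left(-6\right)^{2} = 36$)
$W{\left(g \right)} = 36$
$\frac{1}{W{\left(z{\left(24,-16 + 6 \right)} \right)} + 7203698} = \frac{1}{36 + 7203698} = \frac{1}{7203734}$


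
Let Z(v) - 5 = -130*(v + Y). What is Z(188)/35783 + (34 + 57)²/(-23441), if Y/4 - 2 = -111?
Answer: 41776002/76253573 ≈ 0.54786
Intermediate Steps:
Y = -436 (Y = 8 + 4*(-111) = 8 - 444 = -436)
Z(v) = 56685 - 130*v (Z(v) = 5 - 130*(v - 436) = 5 - 130*(-436 + v) = 5 + (56680 - 130*v) = 56685 - 130*v)
Z(188)/35783 + (34 + 57)²/(-23441) = (56685 - 130*188)/35783 + (34 + 57)²/(-23441) = (56685 - 24440)*(1/35783) + 91²*(-1/23441) = 32245*(1/35783) + 8281*(-1/23441) = 32245/35783 - 8281/23441 = 41776002/76253573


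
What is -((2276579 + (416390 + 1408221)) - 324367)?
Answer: -3776823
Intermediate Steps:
-((2276579 + (416390 + 1408221)) - 324367) = -((2276579 + 1824611) - 324367) = -(4101190 - 324367) = -1*3776823 = -3776823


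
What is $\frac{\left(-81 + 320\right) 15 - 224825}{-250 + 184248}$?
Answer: $- \frac{110620}{91999} \approx -1.2024$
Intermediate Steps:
$\frac{\left(-81 + 320\right) 15 - 224825}{-250 + 184248} = \frac{239 \cdot 15 - 224825}{183998} = \left(3585 - 224825\right) \frac{1}{183998} = \left(-221240\right) \frac{1}{183998} = - \frac{110620}{91999}$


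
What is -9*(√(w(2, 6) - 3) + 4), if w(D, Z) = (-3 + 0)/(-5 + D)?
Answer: -36 - 9*I*√2 ≈ -36.0 - 12.728*I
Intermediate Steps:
w(D, Z) = -3/(-5 + D)
-9*(√(w(2, 6) - 3) + 4) = -9*(√(-3/(-5 + 2) - 3) + 4) = -9*(√(-3/(-3) - 3) + 4) = -9*(√(-3*(-⅓) - 3) + 4) = -9*(√(1 - 3) + 4) = -9*(√(-2) + 4) = -9*(I*√2 + 4) = -9*(4 + I*√2) = -36 - 9*I*√2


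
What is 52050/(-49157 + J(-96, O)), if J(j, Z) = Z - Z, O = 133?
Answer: -52050/49157 ≈ -1.0589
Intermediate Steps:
J(j, Z) = 0
52050/(-49157 + J(-96, O)) = 52050/(-49157 + 0) = 52050/(-49157) = 52050*(-1/49157) = -52050/49157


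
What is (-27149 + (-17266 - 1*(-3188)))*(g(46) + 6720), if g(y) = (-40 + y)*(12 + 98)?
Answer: -304255260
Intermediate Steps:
g(y) = -4400 + 110*y (g(y) = (-40 + y)*110 = -4400 + 110*y)
(-27149 + (-17266 - 1*(-3188)))*(g(46) + 6720) = (-27149 + (-17266 - 1*(-3188)))*((-4400 + 110*46) + 6720) = (-27149 + (-17266 + 3188))*((-4400 + 5060) + 6720) = (-27149 - 14078)*(660 + 6720) = -41227*7380 = -304255260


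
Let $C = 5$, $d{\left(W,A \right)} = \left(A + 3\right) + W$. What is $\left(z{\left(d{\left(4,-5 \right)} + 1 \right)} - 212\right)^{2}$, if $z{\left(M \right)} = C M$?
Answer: $38809$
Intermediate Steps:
$d{\left(W,A \right)} = 3 + A + W$ ($d{\left(W,A \right)} = \left(3 + A\right) + W = 3 + A + W$)
$z{\left(M \right)} = 5 M$
$\left(z{\left(d{\left(4,-5 \right)} + 1 \right)} - 212\right)^{2} = \left(5 \left(\left(3 - 5 + 4\right) + 1\right) - 212\right)^{2} = \left(5 \left(2 + 1\right) - 212\right)^{2} = \left(5 \cdot 3 - 212\right)^{2} = \left(15 - 212\right)^{2} = \left(-197\right)^{2} = 38809$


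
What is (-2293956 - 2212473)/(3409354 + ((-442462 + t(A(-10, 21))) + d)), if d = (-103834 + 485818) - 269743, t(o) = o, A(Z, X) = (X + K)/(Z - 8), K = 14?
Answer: -81115722/55424359 ≈ -1.4635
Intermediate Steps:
A(Z, X) = (14 + X)/(-8 + Z) (A(Z, X) = (X + 14)/(Z - 8) = (14 + X)/(-8 + Z))
d = 112241 (d = 381984 - 269743 = 112241)
(-2293956 - 2212473)/(3409354 + ((-442462 + t(A(-10, 21))) + d)) = (-2293956 - 2212473)/(3409354 + ((-442462 + (14 + 21)/(-8 - 10)) + 112241)) = -4506429/(3409354 + ((-442462 + 35/(-18)) + 112241)) = -4506429/(3409354 + ((-442462 - 1/18*35) + 112241)) = -4506429/(3409354 + ((-442462 - 35/18) + 112241)) = -4506429/(3409354 + (-7964351/18 + 112241)) = -4506429/(3409354 - 5944013/18) = -4506429/55424359/18 = -4506429*18/55424359 = -81115722/55424359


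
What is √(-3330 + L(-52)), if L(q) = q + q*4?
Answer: I*√3590 ≈ 59.917*I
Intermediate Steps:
L(q) = 5*q (L(q) = q + 4*q = 5*q)
√(-3330 + L(-52)) = √(-3330 + 5*(-52)) = √(-3330 - 260) = √(-3590) = I*√3590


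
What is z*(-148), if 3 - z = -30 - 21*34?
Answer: -110556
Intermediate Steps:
z = 747 (z = 3 - (-30 - 21*34) = 3 - (-30 - 714) = 3 - 1*(-744) = 3 + 744 = 747)
z*(-148) = 747*(-148) = -110556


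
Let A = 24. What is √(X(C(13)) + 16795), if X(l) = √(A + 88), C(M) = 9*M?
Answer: √(16795 + 4*√7) ≈ 129.64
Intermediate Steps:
X(l) = 4*√7 (X(l) = √(24 + 88) = √112 = 4*√7)
√(X(C(13)) + 16795) = √(4*√7 + 16795) = √(16795 + 4*√7)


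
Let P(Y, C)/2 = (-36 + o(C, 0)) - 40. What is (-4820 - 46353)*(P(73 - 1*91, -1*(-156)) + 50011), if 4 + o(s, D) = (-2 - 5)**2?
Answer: -2556040177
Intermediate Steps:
o(s, D) = 45 (o(s, D) = -4 + (-2 - 5)**2 = -4 + (-7)**2 = -4 + 49 = 45)
P(Y, C) = -62 (P(Y, C) = 2*((-36 + 45) - 40) = 2*(9 - 40) = 2*(-31) = -62)
(-4820 - 46353)*(P(73 - 1*91, -1*(-156)) + 50011) = (-4820 - 46353)*(-62 + 50011) = -51173*49949 = -2556040177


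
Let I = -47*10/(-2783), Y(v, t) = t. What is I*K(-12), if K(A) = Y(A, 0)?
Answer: 0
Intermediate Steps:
K(A) = 0
I = 470/2783 (I = -470*(-1/2783) = 470/2783 ≈ 0.16888)
I*K(-12) = (470/2783)*0 = 0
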